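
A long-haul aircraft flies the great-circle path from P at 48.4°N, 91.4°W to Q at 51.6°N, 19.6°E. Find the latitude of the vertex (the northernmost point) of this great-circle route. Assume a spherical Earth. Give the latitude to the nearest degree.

≈ 65°N

The great circle lies in the plane with unit normal n̂ = (p₁ × p₂)/|p₁ × p₂|.
Here n̂_z ≈ +0.428; the vertex latitude is φ_max = arccos|n̂_z| ≈ 64.6°.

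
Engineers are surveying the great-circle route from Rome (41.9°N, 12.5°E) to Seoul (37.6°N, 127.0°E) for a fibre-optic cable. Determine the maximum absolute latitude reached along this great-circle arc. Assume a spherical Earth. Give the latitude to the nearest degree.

≈ 57°N

The great circle lies in the plane with unit normal n̂ = (p₁ × p₂)/|p₁ × p₂|.
Here n̂_z ≈ +0.544; the vertex latitude is φ_max = arccos|n̂_z| ≈ 57.1°.
Check via Clairaut: cos φ_max = |cos φ₁| · sin C = cos(41.9°)·sin(46.9°) ≈ 0.544, again giving ≈ 57.1°.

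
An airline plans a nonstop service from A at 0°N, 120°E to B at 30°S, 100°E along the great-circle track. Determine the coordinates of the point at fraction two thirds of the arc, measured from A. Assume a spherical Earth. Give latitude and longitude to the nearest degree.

≈ 20°S, 107°E

The haversine formula gives a central angle δ ≈ 0.620 rad (35.5°) between the endpoints.
Interpolate at f = 2/3 with slerp weights a = sin((1−f)δ)/sin δ ≈ 0.353, b = sin(fδ)/sin δ ≈ 0.691.
p = a·p₁ + b·p₂ ≈ (-0.281, 0.895, -0.346); φ = arcsin(p_z) ≈ -20.22°, λ = atan2(p_y, p_x) ≈ 107.40°.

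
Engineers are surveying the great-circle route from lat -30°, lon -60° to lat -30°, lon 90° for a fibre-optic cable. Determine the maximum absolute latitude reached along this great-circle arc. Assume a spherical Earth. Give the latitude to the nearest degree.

The great circle lies in the plane with unit normal n̂ = (p₁ × p₂)/|p₁ × p₂|.
Here n̂_z ≈ +0.409; the vertex latitude is φ_max = arccos|n̂_z| ≈ 65.9°.
Check via Clairaut: cos φ_max = |cos φ₁| · sin C = cos(30.0°)·sin(151.8°) ≈ 0.409, again giving ≈ 65.9°.

≈ -66°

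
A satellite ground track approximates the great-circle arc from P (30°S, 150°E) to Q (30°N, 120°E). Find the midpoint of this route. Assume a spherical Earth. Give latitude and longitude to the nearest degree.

From cos δ = sin φ₁ sin φ₂ + cos φ₁ cos φ₂ cos Δλ, the central angle is δ ≈ 1.160 rad (66.5°).
Interpolate at f = 1/2 with slerp weights a = sin((1−f)δ)/sin δ ≈ 0.598, b = sin(fδ)/sin δ ≈ 0.598.
p = a·p₁ + b·p₂ ≈ (-0.707, 0.707, 0.000); φ = arcsin(p_z) ≈ 0.00°, λ = atan2(p_y, p_x) ≈ 135.00°.

≈ (0°N, 135°E)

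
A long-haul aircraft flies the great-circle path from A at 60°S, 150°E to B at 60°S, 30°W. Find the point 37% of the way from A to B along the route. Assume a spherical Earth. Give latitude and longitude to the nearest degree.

≈ 82°S, 150°E

Write both endpoints as unit vectors p₁, p₂ with components (cos φ cos λ, cos φ sin λ, sin φ).
The central angle between the endpoints is δ = arccos(p₁·p₂) ≈ 1.047 rad (60.0°).
Interpolate at f = 0.37 with slerp weights a = sin((1−f)δ)/sin δ ≈ 0.708, b = sin(fδ)/sin δ ≈ 0.436.
p = a·p₁ + b·p₂ ≈ (-0.118, 0.068, -0.991); φ = arcsin(p_z) ≈ -82.20°, λ = atan2(p_y, p_x) ≈ 150.00°.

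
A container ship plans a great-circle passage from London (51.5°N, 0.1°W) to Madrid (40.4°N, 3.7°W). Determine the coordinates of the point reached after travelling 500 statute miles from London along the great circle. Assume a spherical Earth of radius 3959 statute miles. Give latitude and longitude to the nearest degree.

≈ 44°N, 3°W

Convert each endpoint to a unit vector on the sphere (x = cos φ cos λ, y = cos φ sin λ, z = sin φ).
The central angle between the endpoints is δ = arccos(p₁·p₂) ≈ 0.199 rad (11.4°). The total great-circle distance is δ·R ≈ 0.199 × 3959 ≈ 786 mi, so the target fraction is f = 500/786 ≈ 0.636.
Interpolate at f ≈ 0.636 with slerp weights a = sin((1−f)δ)/sin δ ≈ 0.366, b = sin(fδ)/sin δ ≈ 0.639.
p = a·p₁ + b·p₂ ≈ (0.713, -0.032, 0.700); φ = arcsin(p_z) ≈ 44.45°, λ = atan2(p_y, p_x) ≈ -2.55°.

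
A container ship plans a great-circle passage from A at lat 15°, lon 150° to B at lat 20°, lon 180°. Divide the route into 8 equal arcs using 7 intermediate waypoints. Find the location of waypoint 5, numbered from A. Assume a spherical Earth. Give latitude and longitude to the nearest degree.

From cos δ = sin φ₁ sin φ₂ + cos φ₁ cos φ₂ cos Δλ, the central angle is δ ≈ 0.506 rad (29.0°).
Interpolate at f = 5/8 with slerp weights a = sin((1−f)δ)/sin δ ≈ 0.389, b = sin(fδ)/sin δ ≈ 0.642.
p = a·p₁ + b·p₂ ≈ (-0.929, 0.188, 0.320); φ = arcsin(p_z) ≈ 18.67°, λ = atan2(p_y, p_x) ≈ 168.56°.

≈ lat 19°, lon 169°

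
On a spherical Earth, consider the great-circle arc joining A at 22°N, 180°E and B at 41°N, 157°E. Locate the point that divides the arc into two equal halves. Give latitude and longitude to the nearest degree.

≈ 32°N, 170°E

Convert each endpoint to a unit vector on the sphere (x = cos φ cos λ, y = cos φ sin λ, z = sin φ).
The central angle between the endpoints is δ = arccos(p₁·p₂) ≈ 0.474 rad (27.1°).
Interpolate at f = 1/2 with slerp weights a = sin((1−f)δ)/sin δ ≈ 0.514, b = sin(fδ)/sin δ ≈ 0.514.
p = a·p₁ + b·p₂ ≈ (-0.834, 0.152, 0.530); φ = arcsin(p_z) ≈ 32.01°, λ = atan2(p_y, p_x) ≈ 169.70°.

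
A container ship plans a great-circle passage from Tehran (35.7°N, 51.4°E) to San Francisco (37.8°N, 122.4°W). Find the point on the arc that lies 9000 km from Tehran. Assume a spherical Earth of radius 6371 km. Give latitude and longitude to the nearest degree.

Convert each endpoint to a unit vector on the sphere (x = cos φ cos λ, y = cos φ sin λ, z = sin φ).
The central angle between the endpoints is δ = arccos(p₁·p₂) ≈ 1.855 rad (106.3°). The total great-circle distance is δ·R ≈ 1.855 × 6371 ≈ 11817 km, so the target fraction is f = 9000/11817 ≈ 0.762.
Interpolate at f ≈ 0.762 with slerp weights a = sin((1−f)δ)/sin δ ≈ 0.446, b = sin(fδ)/sin δ ≈ 1.029.
p = a·p₁ + b·p₂ ≈ (-0.210, -0.403, 0.891); φ = arcsin(p_z) ≈ 62.96°, λ = atan2(p_y, p_x) ≈ -117.47°.

≈ 63°N, 117°W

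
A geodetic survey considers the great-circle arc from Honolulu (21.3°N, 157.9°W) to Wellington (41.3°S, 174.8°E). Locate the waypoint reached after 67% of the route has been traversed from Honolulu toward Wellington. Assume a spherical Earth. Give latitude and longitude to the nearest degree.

≈ (21°S, 174°W)

Write both endpoints as unit vectors p₁, p₂ with components (cos φ cos λ, cos φ sin λ, sin φ).
The central angle between the endpoints is δ = arccos(p₁·p₂) ≈ 1.179 rad (67.5°).
Interpolate at f = 0.67 with slerp weights a = sin((1−f)δ)/sin δ ≈ 0.410, b = sin(fδ)/sin δ ≈ 0.768.
p = a·p₁ + b·p₂ ≈ (-0.929, -0.092, -0.358); φ = arcsin(p_z) ≈ -20.98°, λ = atan2(p_y, p_x) ≈ -174.37°.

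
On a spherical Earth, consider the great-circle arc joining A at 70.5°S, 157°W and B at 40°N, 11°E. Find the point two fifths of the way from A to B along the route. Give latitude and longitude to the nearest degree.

≈ 49°S, 1°W

From cos δ = sin φ₁ sin φ₂ + cos φ₁ cos φ₂ cos Δλ, the central angle is δ ≈ 2.598 rad (148.9°).
Interpolate at f = 2/5 with slerp weights a = sin((1−f)δ)/sin δ ≈ 1.934, b = sin(fδ)/sin δ ≈ 1.668.
p = a·p₁ + b·p₂ ≈ (0.660, -0.009, -0.751); φ = arcsin(p_z) ≈ -48.72°, λ = atan2(p_y, p_x) ≈ -0.74°.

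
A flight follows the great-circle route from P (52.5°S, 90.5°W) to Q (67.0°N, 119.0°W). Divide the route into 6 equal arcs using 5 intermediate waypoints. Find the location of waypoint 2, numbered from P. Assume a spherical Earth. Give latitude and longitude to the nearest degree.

≈ (13°S, 99°W)

The haversine formula gives a central angle δ ≈ 2.119 rad (121.4°) between the endpoints.
Interpolate at f = 2/6 with slerp weights a = sin((1−f)δ)/sin δ ≈ 1.157, b = sin(fδ)/sin δ ≈ 0.761.
p = a·p₁ + b·p₂ ≈ (-0.150, -0.964, -0.218); φ = arcsin(p_z) ≈ -12.59°, λ = atan2(p_y, p_x) ≈ -98.85°.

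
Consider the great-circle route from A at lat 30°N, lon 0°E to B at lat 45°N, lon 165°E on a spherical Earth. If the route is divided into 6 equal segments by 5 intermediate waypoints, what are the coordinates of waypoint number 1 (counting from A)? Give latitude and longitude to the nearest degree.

Write both endpoints as unit vectors p₁, p₂ with components (cos φ cos λ, cos φ sin λ, sin φ).
The central angle between the endpoints is δ = arccos(p₁·p₂) ≈ 1.811 rad (103.8°).
Interpolate at f = 1/6 with slerp weights a = sin((1−f)δ)/sin δ ≈ 1.028, b = sin(fδ)/sin δ ≈ 0.306.
p = a·p₁ + b·p₂ ≈ (0.681, 0.056, 0.730); φ = arcsin(p_z) ≈ 46.91°, λ = atan2(p_y, p_x) ≈ 4.70°.

≈ lat 47°N, lon 5°E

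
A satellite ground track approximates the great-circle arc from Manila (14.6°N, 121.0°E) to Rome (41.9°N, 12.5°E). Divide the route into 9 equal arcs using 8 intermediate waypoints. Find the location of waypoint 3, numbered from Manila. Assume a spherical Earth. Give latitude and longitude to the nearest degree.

≈ (35°N, 95°E)

From cos δ = sin φ₁ sin φ₂ + cos φ₁ cos φ₂ cos Δλ, the central angle is δ ≈ 1.631 rad (93.5°).
Interpolate at f = 3/9 with slerp weights a = sin((1−f)δ)/sin δ ≈ 0.887, b = sin(fδ)/sin δ ≈ 0.518.
p = a·p₁ + b·p₂ ≈ (-0.066, 0.819, 0.570); φ = arcsin(p_z) ≈ 34.73°, λ = atan2(p_y, p_x) ≈ 94.57°.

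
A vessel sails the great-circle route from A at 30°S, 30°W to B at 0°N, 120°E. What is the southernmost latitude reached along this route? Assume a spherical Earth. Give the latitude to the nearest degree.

≈ 49°S

The great circle lies in the plane with unit normal n̂ = (p₁ × p₂)/|p₁ × p₂|.
Here n̂_z ≈ +0.655; the vertex latitude is φ_max = arccos|n̂_z| ≈ 49.1°.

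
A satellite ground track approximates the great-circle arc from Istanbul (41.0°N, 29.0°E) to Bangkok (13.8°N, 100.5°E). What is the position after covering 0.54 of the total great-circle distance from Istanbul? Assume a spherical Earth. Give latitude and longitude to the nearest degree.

Write both endpoints as unit vectors p₁, p₂ with components (cos φ cos λ, cos φ sin λ, sin φ).
The central angle between the endpoints is δ = arccos(p₁·p₂) ≈ 1.171 rad (67.1°).
Interpolate at f = 0.54 with slerp weights a = sin((1−f)δ)/sin δ ≈ 0.557, b = sin(fδ)/sin δ ≈ 0.642.
p = a·p₁ + b·p₂ ≈ (0.254, 0.816, 0.518); φ = arcsin(p_z) ≈ 31.23°, λ = atan2(p_y, p_x) ≈ 72.72°.

≈ 31°N, 73°E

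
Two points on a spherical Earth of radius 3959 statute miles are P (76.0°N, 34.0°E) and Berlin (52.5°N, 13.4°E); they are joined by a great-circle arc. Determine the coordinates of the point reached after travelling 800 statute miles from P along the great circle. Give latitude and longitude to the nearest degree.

≈ (65°N, 20°E)

Convert each endpoint to a unit vector on the sphere (x = cos φ cos λ, y = cos φ sin λ, z = sin φ).
The central angle between the endpoints is δ = arccos(p₁·p₂) ≈ 0.433 rad (24.8°). The total great-circle distance is δ·R ≈ 0.433 × 3959 ≈ 1715 mi, so the target fraction is f = 800/1715 ≈ 0.467.
Interpolate at f ≈ 0.467 with slerp weights a = sin((1−f)δ)/sin δ ≈ 0.546, b = sin(fδ)/sin δ ≈ 0.478.
p = a·p₁ + b·p₂ ≈ (0.393, 0.141, 0.909); φ = arcsin(p_z) ≈ 65.34°, λ = atan2(p_y, p_x) ≈ 19.79°.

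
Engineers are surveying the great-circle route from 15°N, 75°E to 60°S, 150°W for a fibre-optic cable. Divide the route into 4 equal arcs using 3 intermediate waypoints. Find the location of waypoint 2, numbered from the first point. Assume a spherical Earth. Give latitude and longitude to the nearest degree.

≈ 41°S, 105°E

Write both endpoints as unit vectors p₁, p₂ with components (cos φ cos λ, cos φ sin λ, sin φ).
The central angle between the endpoints is δ = arccos(p₁·p₂) ≈ 2.172 rad (124.4°).
Interpolate at f = 2/4 with slerp weights a = sin((1−f)δ)/sin δ ≈ 1.073, b = sin(fδ)/sin δ ≈ 1.073.
p = a·p₁ + b·p₂ ≈ (-0.196, 0.733, -0.651); φ = arcsin(p_z) ≈ -40.65°, λ = atan2(p_y, p_x) ≈ 105.00°.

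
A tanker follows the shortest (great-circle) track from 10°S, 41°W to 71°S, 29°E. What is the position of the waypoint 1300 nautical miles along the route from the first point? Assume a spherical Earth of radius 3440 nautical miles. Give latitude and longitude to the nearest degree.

≈ 30°S, 33°W

From cos δ = sin φ₁ sin φ₂ + cos φ₁ cos φ₂ cos Δλ, the central angle is δ ≈ 1.293 rad (74.1°). The total great-circle distance is δ·R ≈ 1.293 × 3440 ≈ 4449 nmi, so the target fraction is f = 1300/4449 ≈ 0.292.
Interpolate at f ≈ 0.292 with slerp weights a = sin((1−f)δ)/sin δ ≈ 0.824, b = sin(fδ)/sin δ ≈ 0.384.
p = a·p₁ + b·p₂ ≈ (0.722, -0.472, -0.506); φ = arcsin(p_z) ≈ -30.39°, λ = atan2(p_y, p_x) ≈ -33.18°.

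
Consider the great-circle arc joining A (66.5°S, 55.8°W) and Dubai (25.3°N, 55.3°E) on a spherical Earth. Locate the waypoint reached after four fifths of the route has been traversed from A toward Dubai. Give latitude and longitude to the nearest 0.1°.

≈ (3.1°N, 45.0°E)

Convert each endpoint to a unit vector on the sphere (x = cos φ cos λ, y = cos φ sin λ, z = sin φ).
The central angle between the endpoints is δ = arccos(p₁·p₂) ≈ 2.120 rad (121.4°).
Interpolate at f = 4/5 with slerp weights a = sin((1−f)δ)/sin δ ≈ 0.482, b = sin(fδ)/sin δ ≈ 1.163.
p = a·p₁ + b·p₂ ≈ (0.707, 0.705, 0.055); φ = arcsin(p_z) ≈ 3.14°, λ = atan2(p_y, p_x) ≈ 44.95°.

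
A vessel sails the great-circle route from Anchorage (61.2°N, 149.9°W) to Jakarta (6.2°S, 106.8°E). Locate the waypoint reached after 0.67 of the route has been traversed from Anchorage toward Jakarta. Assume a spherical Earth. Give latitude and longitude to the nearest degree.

Convert each endpoint to a unit vector on the sphere (x = cos φ cos λ, y = cos φ sin λ, z = sin φ).
The central angle between the endpoints is δ = arccos(p₁·p₂) ≈ 1.777 rad (101.8°).
Interpolate at f = 0.67 with slerp weights a = sin((1−f)δ)/sin δ ≈ 0.565, b = sin(fδ)/sin δ ≈ 0.949.
p = a·p₁ + b·p₂ ≈ (-0.508, 0.766, 0.393); φ = arcsin(p_z) ≈ 23.14°, λ = atan2(p_y, p_x) ≈ 123.55°.

≈ 23°N, 124°E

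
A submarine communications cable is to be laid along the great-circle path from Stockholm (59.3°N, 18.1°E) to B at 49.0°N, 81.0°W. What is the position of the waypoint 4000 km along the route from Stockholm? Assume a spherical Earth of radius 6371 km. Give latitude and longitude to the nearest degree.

The haversine formula gives a central angle δ ≈ 0.932 rad (53.4°) between the endpoints. The total great-circle distance is δ·R ≈ 0.932 × 6371 ≈ 5940 km, so the target fraction is f = 4000/5940 ≈ 0.673.
Interpolate at f ≈ 0.673 with slerp weights a = sin((1−f)δ)/sin δ ≈ 0.373, b = sin(fδ)/sin δ ≈ 0.731.
p = a·p₁ + b·p₂ ≈ (0.256, -0.415, 0.873); φ = arcsin(p_z) ≈ 60.82°, λ = atan2(p_y, p_x) ≈ -58.29°.

≈ 61°N, 58°W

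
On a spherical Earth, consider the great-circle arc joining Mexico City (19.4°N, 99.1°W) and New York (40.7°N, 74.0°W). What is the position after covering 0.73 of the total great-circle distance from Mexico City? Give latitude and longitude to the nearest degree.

≈ (35°N, 82°W)

From cos δ = sin φ₁ sin φ₂ + cos φ₁ cos φ₂ cos Δλ, the central angle is δ ≈ 0.527 rad (30.2°).
Interpolate at f = 0.73 with slerp weights a = sin((1−f)δ)/sin δ ≈ 0.282, b = sin(fδ)/sin δ ≈ 0.746.
p = a·p₁ + b·p₂ ≈ (0.114, -0.806, 0.580); φ = arcsin(p_z) ≈ 35.47°, λ = atan2(p_y, p_x) ≈ -81.96°.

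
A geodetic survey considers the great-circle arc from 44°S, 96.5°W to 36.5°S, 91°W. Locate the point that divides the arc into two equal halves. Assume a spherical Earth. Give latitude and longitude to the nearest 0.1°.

≈ 40.3°S, 93.6°W

The haversine formula gives a central angle δ ≈ 0.150 rad (8.6°) between the endpoints.
Interpolate at f = 1/2 with slerp weights a = sin((1−f)δ)/sin δ ≈ 0.501, b = sin(fδ)/sin δ ≈ 0.501.
p = a·p₁ + b·p₂ ≈ (-0.048, -0.761, -0.647); φ = arcsin(p_z) ≈ -40.28°, λ = atan2(p_y, p_x) ≈ -93.60°.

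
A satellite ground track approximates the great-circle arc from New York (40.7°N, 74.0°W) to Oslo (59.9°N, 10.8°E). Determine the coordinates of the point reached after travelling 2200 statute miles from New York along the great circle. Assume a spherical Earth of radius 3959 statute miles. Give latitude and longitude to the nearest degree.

From cos δ = sin φ₁ sin φ₂ + cos φ₁ cos φ₂ cos Δλ, the central angle is δ ≈ 0.929 rad (53.2°). The total great-circle distance is δ·R ≈ 0.929 × 3959 ≈ 3678 mi, so the target fraction is f = 2200/3678 ≈ 0.598.
Interpolate at f ≈ 0.598 with slerp weights a = sin((1−f)δ)/sin δ ≈ 0.455, b = sin(fδ)/sin δ ≈ 0.659.
p = a·p₁ + b·p₂ ≈ (0.420, -0.270, 0.867); φ = arcsin(p_z) ≈ 60.07°, λ = atan2(p_y, p_x) ≈ -32.75°.

≈ 60°N, 33°W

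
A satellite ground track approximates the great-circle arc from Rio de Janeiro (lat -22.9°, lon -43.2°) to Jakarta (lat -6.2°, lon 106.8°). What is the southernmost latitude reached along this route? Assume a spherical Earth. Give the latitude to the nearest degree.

The great circle lies in the plane with unit normal n̂ = (p₁ × p₂)/|p₁ × p₂|.
Here n̂_z ≈ +0.694; the vertex latitude is φ_max = arccos|n̂_z| ≈ 46.1°.

≈ -46°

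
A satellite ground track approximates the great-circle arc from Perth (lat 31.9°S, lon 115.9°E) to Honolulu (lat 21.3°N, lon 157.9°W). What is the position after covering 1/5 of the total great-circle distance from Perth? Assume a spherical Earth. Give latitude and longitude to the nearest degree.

≈ lat 24°S, lon 136°E

The haversine formula gives a central angle δ ≈ 1.711 rad (98.0°) between the endpoints.
Interpolate at f = 1/5 with slerp weights a = sin((1−f)δ)/sin δ ≈ 0.989, b = sin(fδ)/sin δ ≈ 0.339.
p = a·p₁ + b·p₂ ≈ (-0.659, 0.637, -0.400); φ = arcsin(p_z) ≈ -23.56°, λ = atan2(p_y, p_x) ≈ 136.00°.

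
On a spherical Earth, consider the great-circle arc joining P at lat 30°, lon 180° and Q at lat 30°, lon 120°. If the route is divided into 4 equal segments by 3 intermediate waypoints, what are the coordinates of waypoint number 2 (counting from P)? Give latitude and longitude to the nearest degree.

Convert each endpoint to a unit vector on the sphere (x = cos φ cos λ, y = cos φ sin λ, z = sin φ).
The central angle between the endpoints is δ = arccos(p₁·p₂) ≈ 0.896 rad (51.3°).
Interpolate at f = 2/4 with slerp weights a = sin((1−f)δ)/sin δ ≈ 0.555, b = sin(fδ)/sin δ ≈ 0.555.
p = a·p₁ + b·p₂ ≈ (-0.721, 0.416, 0.555); φ = arcsin(p_z) ≈ 33.69°, λ = atan2(p_y, p_x) ≈ 150.00°.

≈ lat 34°, lon 150°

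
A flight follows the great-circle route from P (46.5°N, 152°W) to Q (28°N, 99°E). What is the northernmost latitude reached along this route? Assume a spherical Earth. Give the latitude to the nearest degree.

≈ 55°N

The great circle lies in the plane with unit normal n̂ = (p₁ × p₂)/|p₁ × p₂|.
Here n̂_z ≈ -0.581; the vertex latitude is φ_max = arccos|n̂_z| ≈ 54.5°.
Check via Clairaut: cos φ_max = |cos φ₁| · sin C = cos(46.5°)·sin(57.5°) ≈ 0.581, again giving ≈ 54.5°.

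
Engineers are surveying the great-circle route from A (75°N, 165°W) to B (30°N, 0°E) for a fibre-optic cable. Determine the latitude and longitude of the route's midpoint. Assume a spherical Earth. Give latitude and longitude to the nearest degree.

≈ (67°N, 6°W)

Write both endpoints as unit vectors p₁, p₂ with components (cos φ cos λ, cos φ sin λ, sin φ).
The central angle between the endpoints is δ = arccos(p₁·p₂) ≈ 1.301 rad (74.5°).
Interpolate at f = 1/2 with slerp weights a = sin((1−f)δ)/sin δ ≈ 0.628, b = sin(fδ)/sin δ ≈ 0.628.
p = a·p₁ + b·p₂ ≈ (0.387, -0.042, 0.921); φ = arcsin(p_z) ≈ 67.09°, λ = atan2(p_y, p_x) ≈ -6.21°.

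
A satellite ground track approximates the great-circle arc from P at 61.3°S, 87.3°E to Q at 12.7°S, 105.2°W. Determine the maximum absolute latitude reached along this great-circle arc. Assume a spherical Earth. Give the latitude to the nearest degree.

The great circle lies in the plane with unit normal n̂ = (p₁ × p₂)/|p₁ × p₂|.
Here n̂_z ≈ +0.105; the vertex latitude is φ_max = arccos|n̂_z| ≈ 84.0°.
Check via Clairaut: cos φ_max = |cos φ₁| · sin C = cos(61.3°)·sin(167.4°) ≈ 0.105, again giving ≈ 84.0°.

≈ 84°S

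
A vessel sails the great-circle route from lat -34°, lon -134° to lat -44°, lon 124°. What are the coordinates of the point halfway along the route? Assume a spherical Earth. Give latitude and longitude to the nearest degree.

Write both endpoints as unit vectors p₁, p₂ with components (cos φ cos λ, cos φ sin λ, sin φ).
The central angle between the endpoints is δ = arccos(p₁·p₂) ≈ 1.303 rad (74.7°).
Interpolate at f = 1/2 with slerp weights a = sin((1−f)δ)/sin δ ≈ 0.629, b = sin(fδ)/sin δ ≈ 0.629.
p = a·p₁ + b·p₂ ≈ (-0.615, 0.000, -0.788); φ = arcsin(p_z) ≈ -52.04°, λ = atan2(p_y, p_x) ≈ 180.00°.

≈ lat -52°, lon 180°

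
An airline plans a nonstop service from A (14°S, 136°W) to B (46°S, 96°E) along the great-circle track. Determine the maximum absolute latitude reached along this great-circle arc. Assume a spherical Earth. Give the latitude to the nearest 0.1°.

The great circle lies in the plane with unit normal n̂ = (p₁ × p₂)/|p₁ × p₂|.
Here n̂_z ≈ -0.547; the vertex latitude is φ_max = arccos|n̂_z| ≈ 56.8°.
Check via Clairaut: cos φ_max = |cos φ₁| · sin C = cos(14.0°)·sin(145.7°) ≈ 0.547, again giving ≈ 56.8°.

≈ 56.8°S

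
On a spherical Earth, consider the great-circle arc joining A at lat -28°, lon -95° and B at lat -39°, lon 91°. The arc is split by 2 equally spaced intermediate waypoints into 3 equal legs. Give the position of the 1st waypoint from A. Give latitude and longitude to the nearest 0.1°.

≈ lat -65.3°, lon -102.4°

The haversine formula gives a central angle δ ≈ 1.968 rad (112.8°) between the endpoints.
Interpolate at f = 1/3 with slerp weights a = sin((1−f)δ)/sin δ ≈ 1.048, b = sin(fδ)/sin δ ≈ 0.662.
p = a·p₁ + b·p₂ ≈ (-0.090, -0.408, -0.909); φ = arcsin(p_z) ≈ -65.30°, λ = atan2(p_y, p_x) ≈ -102.39°.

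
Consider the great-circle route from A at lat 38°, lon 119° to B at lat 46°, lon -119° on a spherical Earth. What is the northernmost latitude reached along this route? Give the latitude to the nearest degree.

The great circle lies in the plane with unit normal n̂ = (p₁ × p₂)/|p₁ × p₂|.
Here n̂_z ≈ +0.470; the vertex latitude is φ_max = arccos|n̂_z| ≈ 62.0°.
Check via Clairaut: cos φ_max = |cos φ₁| · sin C = cos(38.0°)·sin(36.6°) ≈ 0.470, again giving ≈ 62.0°.

≈ 62°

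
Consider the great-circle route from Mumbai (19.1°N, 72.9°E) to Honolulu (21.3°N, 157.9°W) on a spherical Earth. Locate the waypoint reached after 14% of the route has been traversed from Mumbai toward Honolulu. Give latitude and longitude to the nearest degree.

≈ 28°N, 88°E

From cos δ = sin φ₁ sin φ₂ + cos φ₁ cos φ₂ cos Δλ, the central angle is δ ≈ 2.024 rad (115.9°).
Interpolate at f = 0.14 with slerp weights a = sin((1−f)δ)/sin δ ≈ 1.096, b = sin(fδ)/sin δ ≈ 0.311.
p = a·p₁ + b·p₂ ≈ (0.036, 0.881, 0.472); φ = arcsin(p_z) ≈ 28.14°, λ = atan2(p_y, p_x) ≈ 87.65°.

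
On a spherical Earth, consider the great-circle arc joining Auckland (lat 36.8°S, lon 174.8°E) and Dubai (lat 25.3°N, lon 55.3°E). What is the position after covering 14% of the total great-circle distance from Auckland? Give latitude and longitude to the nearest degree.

From cos δ = sin φ₁ sin φ₂ + cos φ₁ cos φ₂ cos Δλ, the central angle is δ ≈ 2.230 rad (127.8°).
Interpolate at f = 0.14 with slerp weights a = sin((1−f)δ)/sin δ ≈ 1.190, b = sin(fδ)/sin δ ≈ 0.389.
p = a·p₁ + b·p₂ ≈ (-0.749, 0.375, -0.547); φ = arcsin(p_z) ≈ -33.13°, λ = atan2(p_y, p_x) ≈ 153.39°.

≈ lat 33°S, lon 153°E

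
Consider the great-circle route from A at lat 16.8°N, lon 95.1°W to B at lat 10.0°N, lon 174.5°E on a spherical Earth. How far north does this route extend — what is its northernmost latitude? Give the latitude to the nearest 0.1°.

≈ 19.3°N

The great circle lies in the plane with unit normal n̂ = (p₁ × p₂)/|p₁ × p₂|.
Here n̂_z ≈ -0.944; the vertex latitude is φ_max = arccos|n̂_z| ≈ 19.3°.
Check via Clairaut: cos φ_max = |cos φ₁| · sin C = cos(16.8°)·sin(80.3°) ≈ 0.944, again giving ≈ 19.3°.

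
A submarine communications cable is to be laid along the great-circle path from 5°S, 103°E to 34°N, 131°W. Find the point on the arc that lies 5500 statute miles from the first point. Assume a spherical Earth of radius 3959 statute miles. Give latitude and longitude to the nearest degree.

Convert each endpoint to a unit vector on the sphere (x = cos φ cos λ, y = cos φ sin λ, z = sin φ).
The central angle between the endpoints is δ = arccos(p₁·p₂) ≈ 2.134 rad (122.3°). The total great-circle distance is δ·R ≈ 2.134 × 3959 ≈ 8450 mi, so the target fraction is f = 5500/8450 ≈ 0.651.
Interpolate at f ≈ 0.651 with slerp weights a = sin((1−f)δ)/sin δ ≈ 0.802, b = sin(fδ)/sin δ ≈ 1.163.
p = a·p₁ + b·p₂ ≈ (-0.813, 0.051, 0.581); φ = arcsin(p_z) ≈ 35.50°, λ = atan2(p_y, p_x) ≈ 176.44°.

≈ 35°N, 176°E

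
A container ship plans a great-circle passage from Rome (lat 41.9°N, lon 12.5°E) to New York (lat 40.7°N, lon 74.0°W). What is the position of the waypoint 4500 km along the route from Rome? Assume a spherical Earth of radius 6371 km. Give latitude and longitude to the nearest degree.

≈ lat 49°N, lon 46°W

Write both endpoints as unit vectors p₁, p₂ with components (cos φ cos λ, cos φ sin λ, sin φ).
The central angle between the endpoints is δ = arccos(p₁·p₂) ≈ 1.082 rad (62.0°). The total great-circle distance is δ·R ≈ 1.082 × 6371 ≈ 6891 km, so the target fraction is f = 4500/6891 ≈ 0.653.
Interpolate at f ≈ 0.653 with slerp weights a = sin((1−f)δ)/sin δ ≈ 0.415, b = sin(fδ)/sin δ ≈ 0.735.
p = a·p₁ + b·p₂ ≈ (0.455, -0.469, 0.757); φ = arcsin(p_z) ≈ 49.18°, λ = atan2(p_y, p_x) ≈ -45.84°.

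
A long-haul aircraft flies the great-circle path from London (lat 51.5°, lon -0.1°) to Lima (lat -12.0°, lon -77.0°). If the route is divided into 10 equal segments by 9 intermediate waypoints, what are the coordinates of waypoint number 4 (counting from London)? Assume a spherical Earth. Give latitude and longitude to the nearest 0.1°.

The haversine formula gives a central angle δ ≈ 1.596 rad (91.4°) between the endpoints.
Interpolate at f = 4/10 with slerp weights a = sin((1−f)δ)/sin δ ≈ 0.818, b = sin(fδ)/sin δ ≈ 0.596.
p = a·p₁ + b·p₂ ≈ (0.640, -0.569, 0.516); φ = arcsin(p_z) ≈ 31.08°, λ = atan2(p_y, p_x) ≈ -41.62°.

≈ lat 31.1°, lon -41.6°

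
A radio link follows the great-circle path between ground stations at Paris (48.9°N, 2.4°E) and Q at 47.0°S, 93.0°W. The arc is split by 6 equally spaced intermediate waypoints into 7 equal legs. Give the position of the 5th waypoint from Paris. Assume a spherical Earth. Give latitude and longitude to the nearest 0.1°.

≈ 20.9°S, 62.1°W

Convert each endpoint to a unit vector on the sphere (x = cos φ cos λ, y = cos φ sin λ, z = sin φ).
The central angle between the endpoints is δ = arccos(p₁·p₂) ≈ 2.206 rad (126.4°).
Interpolate at f = 5/7 with slerp weights a = sin((1−f)δ)/sin δ ≈ 0.732, b = sin(fδ)/sin δ ≈ 1.242.
p = a·p₁ + b·p₂ ≈ (0.437, -0.826, -0.357); φ = arcsin(p_z) ≈ -20.90°, λ = atan2(p_y, p_x) ≈ -62.14°.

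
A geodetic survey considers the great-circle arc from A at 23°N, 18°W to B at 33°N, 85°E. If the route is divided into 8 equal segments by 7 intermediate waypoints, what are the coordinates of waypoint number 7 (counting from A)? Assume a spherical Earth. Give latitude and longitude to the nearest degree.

Convert each endpoint to a unit vector on the sphere (x = cos φ cos λ, y = cos φ sin λ, z = sin φ).
The central angle between the endpoints is δ = arccos(p₁·p₂) ≈ 1.532 rad (87.8°).
Interpolate at f = 7/8 with slerp weights a = sin((1−f)δ)/sin δ ≈ 0.190, b = sin(fδ)/sin δ ≈ 0.974.
p = a·p₁ + b·p₂ ≈ (0.238, 0.760, 0.605); φ = arcsin(p_z) ≈ 37.23°, λ = atan2(p_y, p_x) ≈ 72.61°.

≈ 37°N, 73°E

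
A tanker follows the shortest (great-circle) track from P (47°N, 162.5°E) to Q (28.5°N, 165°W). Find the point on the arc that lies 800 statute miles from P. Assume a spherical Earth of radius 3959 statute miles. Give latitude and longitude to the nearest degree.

≈ (41°N, 177°E)

Write both endpoints as unit vectors p₁, p₂ with components (cos φ cos λ, cos φ sin λ, sin φ).
The central angle between the endpoints is δ = arccos(p₁·p₂) ≈ 0.546 rad (31.3°). The total great-circle distance is δ·R ≈ 0.546 × 3959 ≈ 2163 mi, so the target fraction is f = 800/2163 ≈ 0.370.
Interpolate at f ≈ 0.370 with slerp weights a = sin((1−f)δ)/sin δ ≈ 0.650, b = sin(fδ)/sin δ ≈ 0.386.
p = a·p₁ + b·p₂ ≈ (-0.750, 0.045, 0.659); φ = arcsin(p_z) ≈ 41.25°, λ = atan2(p_y, p_x) ≈ 176.54°.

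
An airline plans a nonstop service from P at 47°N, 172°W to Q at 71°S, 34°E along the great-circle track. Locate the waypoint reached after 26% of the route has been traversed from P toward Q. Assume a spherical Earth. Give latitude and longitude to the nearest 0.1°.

Convert each endpoint to a unit vector on the sphere (x = cos φ cos λ, y = cos φ sin λ, z = sin φ).
The central angle between the endpoints is δ = arccos(p₁·p₂) ≈ 2.671 rad (153.0°).
Interpolate at f = 0.26 with slerp weights a = sin((1−f)δ)/sin δ ≈ 2.025, b = sin(fδ)/sin δ ≈ 1.410.
p = a·p₁ + b·p₂ ≈ (-0.987, 0.064, 0.148); φ = arcsin(p_z) ≈ 8.50°, λ = atan2(p_y, p_x) ≈ 176.26°.

≈ 8.5°N, 176.3°E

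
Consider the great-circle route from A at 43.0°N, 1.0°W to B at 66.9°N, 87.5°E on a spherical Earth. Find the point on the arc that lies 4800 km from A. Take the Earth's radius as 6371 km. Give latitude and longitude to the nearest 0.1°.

≈ 68.2°N, 68.3°E

Write both endpoints as unit vectors p₁, p₂ with components (cos φ cos λ, cos φ sin λ, sin φ).
The central angle between the endpoints is δ = arccos(p₁·p₂) ≈ 0.883 rad (50.6°). The total great-circle distance is δ·R ≈ 0.883 × 6371 ≈ 5626 km, so the target fraction is f = 4800/5626 ≈ 0.853.
Interpolate at f ≈ 0.853 with slerp weights a = sin((1−f)δ)/sin δ ≈ 0.167, b = sin(fδ)/sin δ ≈ 0.885.
p = a·p₁ + b·p₂ ≈ (0.137, 0.345, 0.929); φ = arcsin(p_z) ≈ 68.20°, λ = atan2(p_y, p_x) ≈ 68.27°.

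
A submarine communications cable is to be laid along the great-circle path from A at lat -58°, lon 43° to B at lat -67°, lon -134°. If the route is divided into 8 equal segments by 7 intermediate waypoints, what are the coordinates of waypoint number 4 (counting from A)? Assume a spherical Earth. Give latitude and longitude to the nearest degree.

Write both endpoints as unit vectors p₁, p₂ with components (cos φ cos λ, cos φ sin λ, sin φ).
The central angle between the endpoints is δ = arccos(p₁·p₂) ≈ 0.960 rad (55.0°).
Interpolate at f = 4/8 with slerp weights a = sin((1−f)δ)/sin δ ≈ 0.564, b = sin(fδ)/sin δ ≈ 0.564.
p = a·p₁ + b·p₂ ≈ (0.065, 0.045, -0.997); φ = arcsin(p_z) ≈ -85.43°, λ = atan2(p_y, p_x) ≈ 34.67°.

≈ lat -85°, lon 35°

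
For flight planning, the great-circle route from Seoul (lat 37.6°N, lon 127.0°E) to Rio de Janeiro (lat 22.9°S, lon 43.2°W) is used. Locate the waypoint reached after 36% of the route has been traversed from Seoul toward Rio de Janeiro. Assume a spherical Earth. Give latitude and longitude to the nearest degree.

≈ lat 63°N, lon 34°E

The haversine formula gives a central angle δ ≈ 2.846 rad (163.1°) between the endpoints.
Interpolate at f = 0.36 with slerp weights a = sin((1−f)δ)/sin δ ≈ 3.325, b = sin(fδ)/sin δ ≈ 2.933.
p = a·p₁ + b·p₂ ≈ (0.384, 0.255, 0.888); φ = arcsin(p_z) ≈ 62.57°, λ = atan2(p_y, p_x) ≈ 33.54°.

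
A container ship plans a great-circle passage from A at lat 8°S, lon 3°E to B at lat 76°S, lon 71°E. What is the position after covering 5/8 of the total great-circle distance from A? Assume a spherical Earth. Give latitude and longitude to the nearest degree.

Write both endpoints as unit vectors p₁, p₂ with components (cos φ cos λ, cos φ sin λ, sin φ).
The central angle between the endpoints is δ = arccos(p₁·p₂) ≈ 1.344 rad (77.0°).
Interpolate at f = 5/8 with slerp weights a = sin((1−f)δ)/sin δ ≈ 0.496, b = sin(fδ)/sin δ ≈ 0.764.
p = a·p₁ + b·p₂ ≈ (0.550, 0.200, -0.811); φ = arcsin(p_z) ≈ -54.15°, λ = atan2(p_y, p_x) ≈ 20.02°.

≈ lat 54°S, lon 20°E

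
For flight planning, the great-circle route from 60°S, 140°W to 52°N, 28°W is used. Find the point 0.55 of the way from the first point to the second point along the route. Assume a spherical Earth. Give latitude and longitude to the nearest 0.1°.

Convert each endpoint to a unit vector on the sphere (x = cos φ cos λ, y = cos φ sin λ, z = sin φ).
The central angle between the endpoints is δ = arccos(p₁·p₂) ≈ 2.494 rad (142.9°).
Interpolate at f = 0.55 with slerp weights a = sin((1−f)δ)/sin δ ≈ 1.495, b = sin(fδ)/sin δ ≈ 1.626.
p = a·p₁ + b·p₂ ≈ (0.311, -0.950, -0.013); φ = arcsin(p_z) ≈ -0.76°, λ = atan2(p_y, p_x) ≈ -71.86°.

≈ 0.8°S, 71.9°W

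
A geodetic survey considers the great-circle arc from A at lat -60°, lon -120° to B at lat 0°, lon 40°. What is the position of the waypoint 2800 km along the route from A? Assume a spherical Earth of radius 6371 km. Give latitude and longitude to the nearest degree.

≈ lat -78°, lon -64°

Write both endpoints as unit vectors p₁, p₂ with components (cos φ cos λ, cos φ sin λ, sin φ).
The central angle between the endpoints is δ = arccos(p₁·p₂) ≈ 2.060 rad (118.0°). The total great-circle distance is δ·R ≈ 2.060 × 6371 ≈ 13124 km, so the target fraction is f = 2800/13124 ≈ 0.213.
Interpolate at f ≈ 0.213 with slerp weights a = sin((1−f)δ)/sin δ ≈ 1.131, b = sin(fδ)/sin δ ≈ 0.482.
p = a·p₁ + b·p₂ ≈ (0.086, -0.180, -0.980); φ = arcsin(p_z) ≈ -78.48°, λ = atan2(p_y, p_x) ≈ -64.38°.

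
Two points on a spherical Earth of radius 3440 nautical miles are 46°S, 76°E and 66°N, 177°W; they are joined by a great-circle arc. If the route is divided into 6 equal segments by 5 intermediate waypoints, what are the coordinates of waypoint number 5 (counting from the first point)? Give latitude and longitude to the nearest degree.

≈ 55°N, 141°E

Convert each endpoint to a unit vector on the sphere (x = cos φ cos λ, y = cos φ sin λ, z = sin φ).
The central angle between the endpoints is δ = arccos(p₁·p₂) ≈ 2.404 rad (137.7°).
Interpolate at f = 5/6 with slerp weights a = sin((1−f)δ)/sin δ ≈ 0.580, b = sin(fδ)/sin δ ≈ 1.350.
p = a·p₁ + b·p₂ ≈ (-0.451, 0.362, 0.816); φ = arcsin(p_z) ≈ 54.69°, λ = atan2(p_y, p_x) ≈ 141.24°.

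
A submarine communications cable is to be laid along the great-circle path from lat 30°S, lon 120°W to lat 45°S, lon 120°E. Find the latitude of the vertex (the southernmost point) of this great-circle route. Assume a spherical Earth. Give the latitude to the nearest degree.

The great circle lies in the plane with unit normal n̂ = (p₁ × p₂)/|p₁ × p₂|.
Here n̂_z ≈ -0.531; the vertex latitude is φ_max = arccos|n̂_z| ≈ 57.9°.
Check via Clairaut: cos φ_max = |cos φ₁| · sin C = cos(30.0°)·sin(142.2°) ≈ 0.531, again giving ≈ 57.9°.

≈ 58°S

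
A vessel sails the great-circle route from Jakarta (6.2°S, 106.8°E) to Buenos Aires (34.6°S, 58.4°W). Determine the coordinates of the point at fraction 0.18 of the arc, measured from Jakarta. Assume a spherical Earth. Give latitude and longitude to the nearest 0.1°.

The haversine formula gives a central angle δ ≈ 2.389 rad (136.9°) between the endpoints.
Interpolate at f = 0.18 with slerp weights a = sin((1−f)δ)/sin δ ≈ 1.354, b = sin(fδ)/sin δ ≈ 0.610.
p = a·p₁ + b·p₂ ≈ (-0.126, 0.861, -0.493); φ = arcsin(p_z) ≈ -29.51°, λ = atan2(p_y, p_x) ≈ 98.33°.

≈ 29.5°S, 98.3°E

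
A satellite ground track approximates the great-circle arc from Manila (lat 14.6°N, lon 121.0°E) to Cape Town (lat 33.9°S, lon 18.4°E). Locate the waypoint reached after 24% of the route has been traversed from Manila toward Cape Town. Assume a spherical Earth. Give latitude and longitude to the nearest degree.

From cos δ = sin φ₁ sin φ₂ + cos φ₁ cos φ₂ cos Δλ, the central angle is δ ≈ 1.892 rad (108.4°).
Interpolate at f = 0.24 with slerp weights a = sin((1−f)δ)/sin δ ≈ 1.045, b = sin(fδ)/sin δ ≈ 0.462.
p = a·p₁ + b·p₂ ≈ (-0.157, 0.988, 0.005); φ = arcsin(p_z) ≈ 0.31°, λ = atan2(p_y, p_x) ≈ 99.01°.

≈ lat 0°N, lon 99°E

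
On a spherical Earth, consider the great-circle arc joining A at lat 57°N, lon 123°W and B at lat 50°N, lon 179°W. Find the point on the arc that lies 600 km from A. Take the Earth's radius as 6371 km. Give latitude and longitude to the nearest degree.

≈ lat 58°N, lon 133°W

Write both endpoints as unit vectors p₁, p₂ with components (cos φ cos λ, cos φ sin λ, sin φ).
The central angle between the endpoints is δ = arccos(p₁·p₂) ≈ 0.577 rad (33.0°). The total great-circle distance is δ·R ≈ 0.577 × 6371 ≈ 3675 km, so the target fraction is f = 600/3675 ≈ 0.163.
Interpolate at f ≈ 0.163 with slerp weights a = sin((1−f)δ)/sin δ ≈ 0.851, b = sin(fδ)/sin δ ≈ 0.172.
p = a·p₁ + b·p₂ ≈ (-0.363, -0.391, 0.846); φ = arcsin(p_z) ≈ 57.76°, λ = atan2(p_y, p_x) ≈ -132.92°.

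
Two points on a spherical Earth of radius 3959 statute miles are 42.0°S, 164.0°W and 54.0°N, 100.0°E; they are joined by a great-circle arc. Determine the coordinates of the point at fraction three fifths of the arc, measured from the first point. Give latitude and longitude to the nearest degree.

Write both endpoints as unit vectors p₁, p₂ with components (cos φ cos λ, cos φ sin λ, sin φ).
The central angle between the endpoints is δ = arccos(p₁·p₂) ≈ 2.198 rad (125.9°).
Interpolate at f = 3/5 with slerp weights a = sin((1−f)δ)/sin δ ≈ 0.951, b = sin(fδ)/sin δ ≈ 1.196.
p = a·p₁ + b·p₂ ≈ (-0.802, 0.498, 0.331); φ = arcsin(p_z) ≈ 19.34°, λ = atan2(p_y, p_x) ≈ 148.18°.

≈ 19°N, 148°E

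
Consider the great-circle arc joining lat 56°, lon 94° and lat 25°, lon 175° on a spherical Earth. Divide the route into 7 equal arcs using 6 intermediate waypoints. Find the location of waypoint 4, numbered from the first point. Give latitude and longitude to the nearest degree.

≈ lat 45°, lon 151°

Convert each endpoint to a unit vector on the sphere (x = cos φ cos λ, y = cos φ sin λ, z = sin φ).
The central angle between the endpoints is δ = arccos(p₁·p₂) ≈ 1.127 rad (64.6°).
Interpolate at f = 4/7 with slerp weights a = sin((1−f)δ)/sin δ ≈ 0.514, b = sin(fδ)/sin δ ≈ 0.665.
p = a·p₁ + b·p₂ ≈ (-0.620, 0.339, 0.707); φ = arcsin(p_z) ≈ 45.01°, λ = atan2(p_y, p_x) ≈ 151.32°.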